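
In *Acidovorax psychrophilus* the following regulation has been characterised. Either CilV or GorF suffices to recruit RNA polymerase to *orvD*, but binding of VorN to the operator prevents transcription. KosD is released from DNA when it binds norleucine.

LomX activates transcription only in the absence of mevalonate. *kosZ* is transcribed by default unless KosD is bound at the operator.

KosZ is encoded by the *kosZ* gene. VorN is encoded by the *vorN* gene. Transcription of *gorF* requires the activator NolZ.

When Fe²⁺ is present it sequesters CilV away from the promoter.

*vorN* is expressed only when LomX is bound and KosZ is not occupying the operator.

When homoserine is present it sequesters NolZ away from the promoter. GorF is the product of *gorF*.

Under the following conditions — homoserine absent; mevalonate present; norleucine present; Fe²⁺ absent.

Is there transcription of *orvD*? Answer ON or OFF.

ON

Fe²⁺ is absent, so CilV is active.
Homoserine is absent, so NolZ is active.
No repressor is bound and NolZ is active, so *gorF* is transcribed.
So GorF is produced and active.
Mevalonate is present, so LomX is inactive.
Norleucine is present, so KosD is inactive.
With no repressor bound, *kosZ* is transcribed.
So KosZ is produced and active.
With repressor KosZ bound, *vorN* is not transcribed.
So VorN is not produced.
Activator CilV is present, so *orvD* is transcribed.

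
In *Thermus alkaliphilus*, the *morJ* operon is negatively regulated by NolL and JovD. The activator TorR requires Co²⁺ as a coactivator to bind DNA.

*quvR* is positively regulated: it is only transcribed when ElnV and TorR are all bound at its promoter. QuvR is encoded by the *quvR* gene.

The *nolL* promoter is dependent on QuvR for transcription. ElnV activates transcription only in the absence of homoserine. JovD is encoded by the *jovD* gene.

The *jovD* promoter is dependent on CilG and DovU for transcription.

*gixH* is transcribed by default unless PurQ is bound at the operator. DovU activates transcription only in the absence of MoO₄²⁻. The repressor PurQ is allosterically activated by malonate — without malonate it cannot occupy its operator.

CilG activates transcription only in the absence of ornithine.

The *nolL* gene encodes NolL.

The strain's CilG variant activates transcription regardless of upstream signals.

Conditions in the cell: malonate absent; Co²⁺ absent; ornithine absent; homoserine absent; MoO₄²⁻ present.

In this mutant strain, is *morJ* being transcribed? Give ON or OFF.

Homoserine is absent, so ElnV is active.
Co²⁺ is absent, so TorR is inactive.
Required activator TorR is absent, so *quvR* is not transcribed.
So QuvR is not produced.
Required activator QuvR is absent, so *nolL* is not transcribed.
So NolL is not produced.
CilG is constitutively active in this strain.
MoO₄²⁻ is present, so DovU is inactive.
Required activator DovU is absent, so *jovD* is not transcribed.
So JovD is not produced.
With no repressor bound, *morJ* is transcribed.

ON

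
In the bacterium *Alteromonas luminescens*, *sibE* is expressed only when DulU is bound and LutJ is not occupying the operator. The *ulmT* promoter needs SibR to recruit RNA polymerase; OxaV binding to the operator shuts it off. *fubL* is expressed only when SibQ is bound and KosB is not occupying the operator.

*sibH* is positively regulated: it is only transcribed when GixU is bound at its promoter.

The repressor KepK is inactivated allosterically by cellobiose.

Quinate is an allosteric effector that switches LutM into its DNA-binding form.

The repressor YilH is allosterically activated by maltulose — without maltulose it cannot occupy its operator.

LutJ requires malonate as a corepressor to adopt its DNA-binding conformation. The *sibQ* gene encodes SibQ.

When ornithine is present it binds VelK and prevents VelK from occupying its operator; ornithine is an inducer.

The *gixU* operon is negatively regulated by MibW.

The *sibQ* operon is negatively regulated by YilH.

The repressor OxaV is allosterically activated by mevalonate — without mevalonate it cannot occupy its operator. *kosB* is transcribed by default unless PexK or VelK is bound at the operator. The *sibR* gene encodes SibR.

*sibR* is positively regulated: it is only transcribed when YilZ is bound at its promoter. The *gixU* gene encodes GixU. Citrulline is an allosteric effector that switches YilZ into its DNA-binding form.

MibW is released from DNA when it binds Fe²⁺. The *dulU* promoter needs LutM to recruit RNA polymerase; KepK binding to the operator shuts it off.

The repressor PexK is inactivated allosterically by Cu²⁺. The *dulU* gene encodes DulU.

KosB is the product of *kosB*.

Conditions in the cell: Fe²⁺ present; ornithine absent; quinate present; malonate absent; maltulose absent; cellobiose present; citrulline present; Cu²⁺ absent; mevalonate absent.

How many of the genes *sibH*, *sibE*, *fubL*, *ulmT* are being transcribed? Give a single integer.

Fe²⁺ is present, so MibW is inactive.
With no repressor bound, *gixU* is transcribed.
So GixU is produced and active.
No repressor is bound and GixU is active, so *sibH* is transcribed.
→ *sibH* is ON.
Malonate is absent, so LutJ is inactive.
Cellobiose is present, so KepK is inactive.
Quinate is present, so LutM is active.
No repressor is bound and LutM is active, so *dulU* is transcribed.
So DulU is produced and active.
No repressor is bound and DulU is active, so *sibE* is transcribed.
→ *sibE* is ON.
Maltulose is absent, so YilH is inactive.
With no repressor bound, *sibQ* is transcribed.
So SibQ is produced and active.
Cu²⁺ is absent, so PexK is active.
Ornithine is absent, so VelK is active.
With repressor PexK bound, *kosB* is not transcribed.
So KosB is not produced.
No repressor is bound and SibQ is active, so *fubL* is transcribed.
→ *fubL* is ON.
Mevalonate is absent, so OxaV is inactive.
Citrulline is present, so YilZ is active.
No repressor is bound and YilZ is active, so *sibR* is transcribed.
So SibR is produced and active.
No repressor is bound and SibR is active, so *ulmT* is transcribed.
→ *ulmT* is ON.
4 of the 4 genes are transcribed.

4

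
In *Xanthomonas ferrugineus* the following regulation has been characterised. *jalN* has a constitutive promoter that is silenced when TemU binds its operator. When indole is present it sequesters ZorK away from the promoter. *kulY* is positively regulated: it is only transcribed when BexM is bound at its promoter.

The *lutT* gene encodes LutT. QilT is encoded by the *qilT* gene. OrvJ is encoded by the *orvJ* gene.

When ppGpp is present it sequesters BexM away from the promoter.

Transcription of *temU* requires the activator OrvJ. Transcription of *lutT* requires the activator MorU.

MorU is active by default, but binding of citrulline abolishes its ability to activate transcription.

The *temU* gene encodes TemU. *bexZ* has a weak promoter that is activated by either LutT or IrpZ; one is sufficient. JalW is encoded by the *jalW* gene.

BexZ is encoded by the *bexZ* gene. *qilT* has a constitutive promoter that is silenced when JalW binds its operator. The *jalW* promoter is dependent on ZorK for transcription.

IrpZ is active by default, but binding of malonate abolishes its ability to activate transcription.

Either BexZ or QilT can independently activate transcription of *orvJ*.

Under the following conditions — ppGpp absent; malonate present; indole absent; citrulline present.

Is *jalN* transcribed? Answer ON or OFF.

ON

Citrulline is present, so MorU is inactive.
Required activator MorU is absent, so *lutT* is not transcribed.
So LutT is not produced.
Malonate is present, so IrpZ is inactive.
No activator is available at the *bexZ* promoter, so *bexZ* is not transcribed.
So BexZ is not produced.
Indole is absent, so ZorK is active.
No repressor is bound and ZorK is active, so *jalW* is transcribed.
So JalW is produced and active.
With repressor JalW bound, *qilT* is not transcribed.
So QilT is not produced.
No activator is available at the *orvJ* promoter, so *orvJ* is not transcribed.
So OrvJ is not produced.
Required activator OrvJ is absent, so *temU* is not transcribed.
So TemU is not produced.
With no repressor bound, *jalN* is transcribed.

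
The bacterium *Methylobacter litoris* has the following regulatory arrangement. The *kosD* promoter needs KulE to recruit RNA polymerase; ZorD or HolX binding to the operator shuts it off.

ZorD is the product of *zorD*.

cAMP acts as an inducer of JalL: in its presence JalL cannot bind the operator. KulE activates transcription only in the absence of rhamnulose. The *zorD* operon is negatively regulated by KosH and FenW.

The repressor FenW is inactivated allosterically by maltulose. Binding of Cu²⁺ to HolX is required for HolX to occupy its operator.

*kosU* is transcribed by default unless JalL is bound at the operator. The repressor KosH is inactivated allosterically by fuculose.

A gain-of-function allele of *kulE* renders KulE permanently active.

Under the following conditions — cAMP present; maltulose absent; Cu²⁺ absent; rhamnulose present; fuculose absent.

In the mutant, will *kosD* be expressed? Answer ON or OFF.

KulE is constitutively active in this strain.
Fuculose is absent, so KosH is active.
Maltulose is absent, so FenW is active.
With repressor KosH bound, *zorD* is not transcribed.
So ZorD is not produced.
Cu²⁺ is absent, so HolX is inactive.
No repressor is bound and KulE is active, so *kosD* is transcribed.

ON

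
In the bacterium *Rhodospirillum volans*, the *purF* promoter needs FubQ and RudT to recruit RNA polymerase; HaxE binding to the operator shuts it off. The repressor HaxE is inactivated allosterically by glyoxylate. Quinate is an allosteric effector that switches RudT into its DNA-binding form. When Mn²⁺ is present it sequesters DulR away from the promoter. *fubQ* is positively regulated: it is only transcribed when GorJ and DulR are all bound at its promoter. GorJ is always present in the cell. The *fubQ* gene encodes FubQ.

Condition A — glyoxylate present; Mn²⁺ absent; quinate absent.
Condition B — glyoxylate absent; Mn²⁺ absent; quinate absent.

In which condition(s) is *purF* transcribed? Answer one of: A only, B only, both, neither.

Condition A:
Glyoxylate is present, so HaxE is inactive.
GorJ is produced constitutively and is active.
Mn²⁺ is absent, so DulR is active.
No repressor is bound and GorJ and DulR are active, so *fubQ* is transcribed.
So FubQ is produced and active.
Quinate is absent, so RudT is inactive.
Required activator RudT is absent, so *purF* is not transcribed.
→ *purF* is OFF in A.
Condition B:
Glyoxylate is absent, so HaxE is active.
GorJ is produced constitutively and is active.
Mn²⁺ is absent, so DulR is active.
No repressor is bound and GorJ and DulR are active, so *fubQ* is transcribed.
So FubQ is produced and active.
Quinate is absent, so RudT is inactive.
With repressor HaxE bound, *purF* is not transcribed.
→ *purF* is OFF in B.

neither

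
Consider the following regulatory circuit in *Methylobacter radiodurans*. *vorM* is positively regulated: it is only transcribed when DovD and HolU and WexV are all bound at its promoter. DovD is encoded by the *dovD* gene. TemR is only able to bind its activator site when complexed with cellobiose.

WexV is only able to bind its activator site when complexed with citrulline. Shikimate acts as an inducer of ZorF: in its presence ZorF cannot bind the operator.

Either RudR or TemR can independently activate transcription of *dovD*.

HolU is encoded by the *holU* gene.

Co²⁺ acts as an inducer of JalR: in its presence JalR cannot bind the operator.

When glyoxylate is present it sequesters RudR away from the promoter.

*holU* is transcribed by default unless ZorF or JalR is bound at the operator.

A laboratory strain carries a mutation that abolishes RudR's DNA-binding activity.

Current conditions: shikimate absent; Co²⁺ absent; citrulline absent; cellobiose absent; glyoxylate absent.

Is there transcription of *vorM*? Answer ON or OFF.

OFF

RudR is non-functional in this strain, so it has no effect.
Cellobiose is absent, so TemR is inactive.
No activator is available at the *dovD* promoter, so *dovD* is not transcribed.
So DovD is not produced.
Shikimate is absent, so ZorF is active.
Co²⁺ is absent, so JalR is active.
With repressor ZorF bound, *holU* is not transcribed.
So HolU is not produced.
Citrulline is absent, so WexV is inactive.
Required activator DovD is absent, so *vorM* is not transcribed.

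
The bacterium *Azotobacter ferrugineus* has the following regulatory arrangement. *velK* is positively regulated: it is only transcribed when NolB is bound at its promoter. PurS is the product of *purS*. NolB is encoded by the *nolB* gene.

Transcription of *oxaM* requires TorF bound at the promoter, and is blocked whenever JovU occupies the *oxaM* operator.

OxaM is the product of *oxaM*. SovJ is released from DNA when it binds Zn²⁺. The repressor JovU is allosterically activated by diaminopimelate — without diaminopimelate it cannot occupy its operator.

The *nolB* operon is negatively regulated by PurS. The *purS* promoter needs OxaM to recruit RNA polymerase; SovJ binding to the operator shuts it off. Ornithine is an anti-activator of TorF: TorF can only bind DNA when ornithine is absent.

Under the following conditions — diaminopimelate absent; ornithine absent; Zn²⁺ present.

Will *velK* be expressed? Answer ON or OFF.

Diaminopimelate is absent, so JovU is inactive.
Ornithine is absent, so TorF is active.
No repressor is bound and TorF is active, so *oxaM* is transcribed.
So OxaM is produced and active.
Zn²⁺ is present, so SovJ is inactive.
No repressor is bound and OxaM is active, so *purS* is transcribed.
So PurS is produced and active.
With repressor PurS bound, *nolB* is not transcribed.
So NolB is not produced.
Required activator NolB is absent, so *velK* is not transcribed.

OFF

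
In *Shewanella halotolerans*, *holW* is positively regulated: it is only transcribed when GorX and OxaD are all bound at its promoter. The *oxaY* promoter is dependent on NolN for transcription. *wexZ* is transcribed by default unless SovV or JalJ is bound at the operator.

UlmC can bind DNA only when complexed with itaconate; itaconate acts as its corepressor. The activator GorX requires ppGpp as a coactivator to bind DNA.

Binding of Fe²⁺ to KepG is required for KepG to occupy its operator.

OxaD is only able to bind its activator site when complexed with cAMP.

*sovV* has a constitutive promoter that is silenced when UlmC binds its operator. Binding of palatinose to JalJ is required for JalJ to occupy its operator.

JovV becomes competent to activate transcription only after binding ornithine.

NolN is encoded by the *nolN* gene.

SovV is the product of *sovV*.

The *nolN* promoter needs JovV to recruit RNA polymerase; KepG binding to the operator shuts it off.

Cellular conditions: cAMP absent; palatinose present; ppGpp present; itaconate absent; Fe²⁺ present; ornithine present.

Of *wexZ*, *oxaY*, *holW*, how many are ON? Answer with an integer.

0

Itaconate is absent, so UlmC is inactive.
With no repressor bound, *sovV* is transcribed.
So SovV is produced and active.
Palatinose is present, so JalJ is active.
With repressor SovV bound, *wexZ* is not transcribed.
→ *wexZ* is OFF.
Fe²⁺ is present, so KepG is active.
Ornithine is present, so JovV is active.
With repressor KepG bound, *nolN* is not transcribed.
So NolN is not produced.
Required activator NolN is absent, so *oxaY* is not transcribed.
→ *oxaY* is OFF.
ppGpp is present, so GorX is active.
cAMP is absent, so OxaD is inactive.
Required activator OxaD is absent, so *holW* is not transcribed.
→ *holW* is OFF.
0 of the 3 genes are transcribed.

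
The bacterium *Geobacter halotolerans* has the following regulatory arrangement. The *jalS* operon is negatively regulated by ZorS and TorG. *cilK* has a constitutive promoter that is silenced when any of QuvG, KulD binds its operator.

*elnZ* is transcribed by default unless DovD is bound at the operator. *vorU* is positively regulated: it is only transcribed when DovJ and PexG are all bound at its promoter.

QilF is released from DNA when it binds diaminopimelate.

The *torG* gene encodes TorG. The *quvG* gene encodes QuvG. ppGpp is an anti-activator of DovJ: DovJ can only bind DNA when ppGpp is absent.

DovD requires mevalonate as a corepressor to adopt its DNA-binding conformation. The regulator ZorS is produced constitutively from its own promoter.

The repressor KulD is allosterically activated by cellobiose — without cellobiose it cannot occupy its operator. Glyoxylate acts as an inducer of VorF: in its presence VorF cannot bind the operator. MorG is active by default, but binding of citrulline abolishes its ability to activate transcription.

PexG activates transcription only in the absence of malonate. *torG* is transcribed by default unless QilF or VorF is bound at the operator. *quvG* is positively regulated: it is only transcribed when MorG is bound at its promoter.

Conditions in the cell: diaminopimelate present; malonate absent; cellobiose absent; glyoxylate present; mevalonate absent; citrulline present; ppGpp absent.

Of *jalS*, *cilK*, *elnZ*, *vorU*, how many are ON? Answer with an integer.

3

ZorS is produced constitutively and is active.
Diaminopimelate is present, so QilF is inactive.
Glyoxylate is present, so VorF is inactive.
With no repressor bound, *torG* is transcribed.
So TorG is produced and active.
With repressor ZorS bound, *jalS* is not transcribed.
→ *jalS* is OFF.
Citrulline is present, so MorG is inactive.
Required activator MorG is absent, so *quvG* is not transcribed.
So QuvG is not produced.
Cellobiose is absent, so KulD is inactive.
With no repressor bound, *cilK* is transcribed.
→ *cilK* is ON.
Mevalonate is absent, so DovD is inactive.
With no repressor bound, *elnZ* is transcribed.
→ *elnZ* is ON.
ppGpp is absent, so DovJ is active.
Malonate is absent, so PexG is active.
No repressor is bound and DovJ and PexG are active, so *vorU* is transcribed.
→ *vorU* is ON.
3 of the 4 genes are transcribed.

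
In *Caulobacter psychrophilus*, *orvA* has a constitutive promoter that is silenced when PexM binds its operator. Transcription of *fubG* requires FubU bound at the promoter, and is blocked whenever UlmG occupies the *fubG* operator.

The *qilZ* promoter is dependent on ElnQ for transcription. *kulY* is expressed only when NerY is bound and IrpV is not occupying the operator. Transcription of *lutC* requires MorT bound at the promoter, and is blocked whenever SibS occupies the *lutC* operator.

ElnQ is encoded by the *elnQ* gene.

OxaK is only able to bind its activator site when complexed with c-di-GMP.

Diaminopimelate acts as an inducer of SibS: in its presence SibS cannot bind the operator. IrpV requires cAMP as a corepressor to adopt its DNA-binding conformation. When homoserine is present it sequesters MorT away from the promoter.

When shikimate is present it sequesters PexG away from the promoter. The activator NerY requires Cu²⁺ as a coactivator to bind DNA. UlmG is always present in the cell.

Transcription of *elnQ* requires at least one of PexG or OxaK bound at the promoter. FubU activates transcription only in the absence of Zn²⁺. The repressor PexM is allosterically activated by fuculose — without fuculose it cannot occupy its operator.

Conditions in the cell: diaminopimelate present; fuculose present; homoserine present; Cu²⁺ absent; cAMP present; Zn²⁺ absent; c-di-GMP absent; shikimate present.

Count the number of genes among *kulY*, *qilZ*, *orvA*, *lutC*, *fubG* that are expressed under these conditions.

Cu²⁺ is absent, so NerY is inactive.
cAMP is present, so IrpV is active.
With repressor IrpV bound, *kulY* is not transcribed.
→ *kulY* is OFF.
Shikimate is present, so PexG is inactive.
c-di-GMP is absent, so OxaK is inactive.
No activator is available at the *elnQ* promoter, so *elnQ* is not transcribed.
So ElnQ is not produced.
Required activator ElnQ is absent, so *qilZ* is not transcribed.
→ *qilZ* is OFF.
Fuculose is present, so PexM is active.
With repressor PexM bound, *orvA* is not transcribed.
→ *orvA* is OFF.
Diaminopimelate is present, so SibS is inactive.
Homoserine is present, so MorT is inactive.
Required activator MorT is absent, so *lutC* is not transcribed.
→ *lutC* is OFF.
UlmG is produced constitutively and is active.
Zn²⁺ is absent, so FubU is active.
With repressor UlmG bound, *fubG* is not transcribed.
→ *fubG* is OFF.
0 of the 5 genes are transcribed.

0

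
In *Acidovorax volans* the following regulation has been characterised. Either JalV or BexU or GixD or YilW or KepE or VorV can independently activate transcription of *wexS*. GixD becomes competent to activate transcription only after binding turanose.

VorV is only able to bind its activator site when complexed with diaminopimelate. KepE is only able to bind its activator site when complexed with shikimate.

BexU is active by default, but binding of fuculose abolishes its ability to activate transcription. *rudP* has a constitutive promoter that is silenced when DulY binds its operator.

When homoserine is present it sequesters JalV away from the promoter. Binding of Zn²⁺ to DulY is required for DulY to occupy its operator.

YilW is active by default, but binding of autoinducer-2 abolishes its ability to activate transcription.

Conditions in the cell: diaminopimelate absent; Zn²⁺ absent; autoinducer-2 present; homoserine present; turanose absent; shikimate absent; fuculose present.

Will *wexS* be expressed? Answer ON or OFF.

Homoserine is present, so JalV is inactive.
Fuculose is present, so BexU is inactive.
Turanose is absent, so GixD is inactive.
Autoinducer-2 is present, so YilW is inactive.
Shikimate is absent, so KepE is inactive.
Diaminopimelate is absent, so VorV is inactive.
No activator is available at the *wexS* promoter, so *wexS* is not transcribed.

OFF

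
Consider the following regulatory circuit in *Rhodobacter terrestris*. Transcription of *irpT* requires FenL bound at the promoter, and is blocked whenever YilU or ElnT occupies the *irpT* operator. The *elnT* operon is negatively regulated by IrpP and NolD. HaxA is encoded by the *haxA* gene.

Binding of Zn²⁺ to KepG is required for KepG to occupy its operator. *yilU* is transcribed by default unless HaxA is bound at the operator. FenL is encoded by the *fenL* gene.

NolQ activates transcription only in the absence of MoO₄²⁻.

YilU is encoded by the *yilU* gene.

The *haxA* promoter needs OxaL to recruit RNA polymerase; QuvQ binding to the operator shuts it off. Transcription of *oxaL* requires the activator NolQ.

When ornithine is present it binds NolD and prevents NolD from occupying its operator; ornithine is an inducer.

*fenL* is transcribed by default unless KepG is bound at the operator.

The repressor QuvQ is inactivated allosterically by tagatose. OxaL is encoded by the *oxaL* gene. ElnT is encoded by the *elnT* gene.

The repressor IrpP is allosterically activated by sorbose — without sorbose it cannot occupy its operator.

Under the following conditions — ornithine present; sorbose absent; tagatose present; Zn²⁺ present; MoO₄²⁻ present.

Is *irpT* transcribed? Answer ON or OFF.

OFF

MoO₄²⁻ is present, so NolQ is inactive.
Required activator NolQ is absent, so *oxaL* is not transcribed.
So OxaL is not produced.
Tagatose is present, so QuvQ is inactive.
Required activator OxaL is absent, so *haxA* is not transcribed.
So HaxA is not produced.
With no repressor bound, *yilU* is transcribed.
So YilU is produced and active.
Sorbose is absent, so IrpP is inactive.
Ornithine is present, so NolD is inactive.
With no repressor bound, *elnT* is transcribed.
So ElnT is produced and active.
Zn²⁺ is present, so KepG is active.
With repressor KepG bound, *fenL* is not transcribed.
So FenL is not produced.
With repressor YilU bound, *irpT* is not transcribed.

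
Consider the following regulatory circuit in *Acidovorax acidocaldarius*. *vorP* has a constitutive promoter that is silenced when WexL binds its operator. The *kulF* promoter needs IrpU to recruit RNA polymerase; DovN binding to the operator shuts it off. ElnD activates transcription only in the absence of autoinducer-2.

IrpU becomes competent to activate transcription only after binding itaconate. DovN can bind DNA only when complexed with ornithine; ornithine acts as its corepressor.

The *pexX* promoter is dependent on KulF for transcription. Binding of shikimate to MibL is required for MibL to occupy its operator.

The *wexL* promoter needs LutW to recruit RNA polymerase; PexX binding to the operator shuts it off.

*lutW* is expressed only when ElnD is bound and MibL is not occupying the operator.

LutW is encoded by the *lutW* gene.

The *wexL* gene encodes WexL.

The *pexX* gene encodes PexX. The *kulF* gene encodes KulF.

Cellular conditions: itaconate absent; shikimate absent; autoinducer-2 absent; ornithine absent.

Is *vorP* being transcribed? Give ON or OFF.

Itaconate is absent, so IrpU is inactive.
Ornithine is absent, so DovN is inactive.
Required activator IrpU is absent, so *kulF* is not transcribed.
So KulF is not produced.
Required activator KulF is absent, so *pexX* is not transcribed.
So PexX is not produced.
Shikimate is absent, so MibL is inactive.
Autoinducer-2 is absent, so ElnD is active.
No repressor is bound and ElnD is active, so *lutW* is transcribed.
So LutW is produced and active.
No repressor is bound and LutW is active, so *wexL* is transcribed.
So WexL is produced and active.
With repressor WexL bound, *vorP* is not transcribed.

OFF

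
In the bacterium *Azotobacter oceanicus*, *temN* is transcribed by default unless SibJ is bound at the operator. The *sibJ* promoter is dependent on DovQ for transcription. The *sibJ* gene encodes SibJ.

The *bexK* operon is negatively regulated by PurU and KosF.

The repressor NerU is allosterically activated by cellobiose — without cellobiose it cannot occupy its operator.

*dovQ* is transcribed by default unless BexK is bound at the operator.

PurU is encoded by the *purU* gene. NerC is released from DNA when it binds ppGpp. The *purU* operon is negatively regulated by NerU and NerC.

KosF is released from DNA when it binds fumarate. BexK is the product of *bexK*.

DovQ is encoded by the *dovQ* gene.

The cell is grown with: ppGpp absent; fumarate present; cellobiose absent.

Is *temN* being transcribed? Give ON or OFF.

ON

Cellobiose is absent, so NerU is inactive.
ppGpp is absent, so NerC is active.
With repressor NerC bound, *purU* is not transcribed.
So PurU is not produced.
Fumarate is present, so KosF is inactive.
With no repressor bound, *bexK* is transcribed.
So BexK is produced and active.
With repressor BexK bound, *dovQ* is not transcribed.
So DovQ is not produced.
Required activator DovQ is absent, so *sibJ* is not transcribed.
So SibJ is not produced.
With no repressor bound, *temN* is transcribed.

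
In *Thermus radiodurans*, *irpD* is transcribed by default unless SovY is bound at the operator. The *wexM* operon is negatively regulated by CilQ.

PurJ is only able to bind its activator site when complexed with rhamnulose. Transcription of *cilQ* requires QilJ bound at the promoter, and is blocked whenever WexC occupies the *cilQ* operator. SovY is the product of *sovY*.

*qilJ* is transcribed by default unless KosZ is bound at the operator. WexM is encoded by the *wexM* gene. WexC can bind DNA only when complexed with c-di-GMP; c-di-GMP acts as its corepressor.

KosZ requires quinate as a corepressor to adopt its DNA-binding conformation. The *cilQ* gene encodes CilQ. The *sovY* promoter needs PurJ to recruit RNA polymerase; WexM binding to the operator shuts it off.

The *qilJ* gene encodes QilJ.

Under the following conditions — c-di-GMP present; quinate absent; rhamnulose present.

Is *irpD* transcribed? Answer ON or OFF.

Quinate is absent, so KosZ is inactive.
With no repressor bound, *qilJ* is transcribed.
So QilJ is produced and active.
c-di-GMP is present, so WexC is active.
With repressor WexC bound, *cilQ* is not transcribed.
So CilQ is not produced.
With no repressor bound, *wexM* is transcribed.
So WexM is produced and active.
Rhamnulose is present, so PurJ is active.
With repressor WexM bound, *sovY* is not transcribed.
So SovY is not produced.
With no repressor bound, *irpD* is transcribed.

ON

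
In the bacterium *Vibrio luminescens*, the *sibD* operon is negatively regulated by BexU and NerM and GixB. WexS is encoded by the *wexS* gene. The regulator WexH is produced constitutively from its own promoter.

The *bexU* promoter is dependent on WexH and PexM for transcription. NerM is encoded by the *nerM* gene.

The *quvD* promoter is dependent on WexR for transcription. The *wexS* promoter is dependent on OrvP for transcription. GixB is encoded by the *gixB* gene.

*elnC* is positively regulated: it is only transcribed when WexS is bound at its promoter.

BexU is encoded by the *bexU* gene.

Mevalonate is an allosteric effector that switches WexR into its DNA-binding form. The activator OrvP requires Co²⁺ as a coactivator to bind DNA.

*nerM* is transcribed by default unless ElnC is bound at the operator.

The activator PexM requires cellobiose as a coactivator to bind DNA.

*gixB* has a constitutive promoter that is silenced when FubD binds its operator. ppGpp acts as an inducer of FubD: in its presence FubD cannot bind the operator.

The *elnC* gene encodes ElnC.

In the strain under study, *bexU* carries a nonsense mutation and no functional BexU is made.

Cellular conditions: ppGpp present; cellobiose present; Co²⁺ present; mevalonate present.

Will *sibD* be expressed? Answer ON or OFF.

BexU is non-functional in this strain, so it has no effect.
Co²⁺ is present, so OrvP is active.
No repressor is bound and OrvP is active, so *wexS* is transcribed.
So WexS is produced and active.
No repressor is bound and WexS is active, so *elnC* is transcribed.
So ElnC is produced and active.
With repressor ElnC bound, *nerM* is not transcribed.
So NerM is not produced.
ppGpp is present, so FubD is inactive.
With no repressor bound, *gixB* is transcribed.
So GixB is produced and active.
With repressor GixB bound, *sibD* is not transcribed.

OFF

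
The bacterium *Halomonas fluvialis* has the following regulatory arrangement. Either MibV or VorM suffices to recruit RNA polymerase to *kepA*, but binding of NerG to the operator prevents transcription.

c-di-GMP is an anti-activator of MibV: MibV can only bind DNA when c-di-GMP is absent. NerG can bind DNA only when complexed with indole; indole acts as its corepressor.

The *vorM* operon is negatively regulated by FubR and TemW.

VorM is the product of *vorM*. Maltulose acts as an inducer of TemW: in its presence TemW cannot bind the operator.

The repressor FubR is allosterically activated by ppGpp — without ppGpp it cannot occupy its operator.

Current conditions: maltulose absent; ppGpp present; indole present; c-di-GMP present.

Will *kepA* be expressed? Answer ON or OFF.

OFF

c-di-GMP is present, so MibV is inactive.
ppGpp is present, so FubR is active.
Maltulose is absent, so TemW is active.
With repressor FubR bound, *vorM* is not transcribed.
So VorM is not produced.
Indole is present, so NerG is active.
With repressor NerG bound, *kepA* is not transcribed.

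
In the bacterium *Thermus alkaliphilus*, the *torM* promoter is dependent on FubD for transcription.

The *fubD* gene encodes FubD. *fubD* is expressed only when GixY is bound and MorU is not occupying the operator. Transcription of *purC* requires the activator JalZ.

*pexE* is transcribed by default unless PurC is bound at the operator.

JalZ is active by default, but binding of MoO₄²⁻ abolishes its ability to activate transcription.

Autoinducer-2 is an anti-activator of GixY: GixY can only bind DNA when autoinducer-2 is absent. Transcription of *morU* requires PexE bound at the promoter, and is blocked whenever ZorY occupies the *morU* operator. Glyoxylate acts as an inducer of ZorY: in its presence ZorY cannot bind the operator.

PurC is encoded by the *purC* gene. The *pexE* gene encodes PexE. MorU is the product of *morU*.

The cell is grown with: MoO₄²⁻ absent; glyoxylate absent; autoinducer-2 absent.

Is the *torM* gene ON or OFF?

ON

MoO₄²⁻ is absent, so JalZ is active.
No repressor is bound and JalZ is active, so *purC* is transcribed.
So PurC is produced and active.
With repressor PurC bound, *pexE* is not transcribed.
So PexE is not produced.
Glyoxylate is absent, so ZorY is active.
With repressor ZorY bound, *morU* is not transcribed.
So MorU is not produced.
Autoinducer-2 is absent, so GixY is active.
No repressor is bound and GixY is active, so *fubD* is transcribed.
So FubD is produced and active.
No repressor is bound and FubD is active, so *torM* is transcribed.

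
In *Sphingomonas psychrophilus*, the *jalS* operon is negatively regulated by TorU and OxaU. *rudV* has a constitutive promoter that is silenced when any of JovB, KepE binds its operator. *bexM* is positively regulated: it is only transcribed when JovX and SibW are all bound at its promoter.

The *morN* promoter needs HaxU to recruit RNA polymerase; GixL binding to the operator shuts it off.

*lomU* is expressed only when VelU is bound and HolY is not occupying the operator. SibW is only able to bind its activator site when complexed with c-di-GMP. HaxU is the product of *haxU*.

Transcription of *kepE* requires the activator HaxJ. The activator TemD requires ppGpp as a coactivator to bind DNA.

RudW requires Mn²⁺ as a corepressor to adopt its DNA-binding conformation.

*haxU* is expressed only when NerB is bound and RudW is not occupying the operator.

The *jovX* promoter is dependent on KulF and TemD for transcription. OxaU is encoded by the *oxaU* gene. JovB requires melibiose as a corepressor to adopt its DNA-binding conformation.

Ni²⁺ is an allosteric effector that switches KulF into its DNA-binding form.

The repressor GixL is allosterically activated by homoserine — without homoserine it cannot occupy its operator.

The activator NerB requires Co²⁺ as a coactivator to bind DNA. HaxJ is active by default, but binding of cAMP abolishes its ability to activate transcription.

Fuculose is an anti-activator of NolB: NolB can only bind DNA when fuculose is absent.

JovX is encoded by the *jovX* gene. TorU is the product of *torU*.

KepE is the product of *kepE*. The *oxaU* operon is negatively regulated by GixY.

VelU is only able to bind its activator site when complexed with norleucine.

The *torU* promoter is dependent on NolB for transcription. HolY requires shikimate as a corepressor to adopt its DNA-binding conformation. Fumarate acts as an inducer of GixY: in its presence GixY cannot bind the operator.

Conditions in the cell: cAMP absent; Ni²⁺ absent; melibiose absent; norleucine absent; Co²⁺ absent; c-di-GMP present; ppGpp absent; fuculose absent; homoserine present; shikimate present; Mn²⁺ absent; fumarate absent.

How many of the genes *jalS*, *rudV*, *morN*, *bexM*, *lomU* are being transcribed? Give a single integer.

0

Fuculose is absent, so NolB is active.
No repressor is bound and NolB is active, so *torU* is transcribed.
So TorU is produced and active.
Fumarate is absent, so GixY is active.
With repressor GixY bound, *oxaU* is not transcribed.
So OxaU is not produced.
With repressor TorU bound, *jalS* is not transcribed.
→ *jalS* is OFF.
Melibiose is absent, so JovB is inactive.
cAMP is absent, so HaxJ is active.
No repressor is bound and HaxJ is active, so *kepE* is transcribed.
So KepE is produced and active.
With repressor KepE bound, *rudV* is not transcribed.
→ *rudV* is OFF.
Homoserine is present, so GixL is active.
Co²⁺ is absent, so NerB is inactive.
Mn²⁺ is absent, so RudW is inactive.
Required activator NerB is absent, so *haxU* is not transcribed.
So HaxU is not produced.
With repressor GixL bound, *morN* is not transcribed.
→ *morN* is OFF.
Ni²⁺ is absent, so KulF is inactive.
ppGpp is absent, so TemD is inactive.
Required activator KulF is absent, so *jovX* is not transcribed.
So JovX is not produced.
c-di-GMP is present, so SibW is active.
Required activator JovX is absent, so *bexM* is not transcribed.
→ *bexM* is OFF.
Shikimate is present, so HolY is active.
Norleucine is absent, so VelU is inactive.
With repressor HolY bound, *lomU* is not transcribed.
→ *lomU* is OFF.
0 of the 5 genes are transcribed.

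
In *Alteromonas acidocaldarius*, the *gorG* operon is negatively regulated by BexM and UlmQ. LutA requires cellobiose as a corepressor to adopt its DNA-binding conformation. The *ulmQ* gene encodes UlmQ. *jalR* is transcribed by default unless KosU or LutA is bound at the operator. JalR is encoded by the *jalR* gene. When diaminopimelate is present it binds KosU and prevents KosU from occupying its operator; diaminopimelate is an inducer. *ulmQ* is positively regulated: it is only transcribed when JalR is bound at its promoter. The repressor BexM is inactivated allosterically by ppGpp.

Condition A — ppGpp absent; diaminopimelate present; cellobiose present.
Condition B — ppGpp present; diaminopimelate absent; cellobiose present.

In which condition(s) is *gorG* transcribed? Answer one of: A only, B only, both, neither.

B only

Condition A:
ppGpp is absent, so BexM is active.
Diaminopimelate is present, so KosU is inactive.
Cellobiose is present, so LutA is active.
With repressor LutA bound, *jalR* is not transcribed.
So JalR is not produced.
Required activator JalR is absent, so *ulmQ* is not transcribed.
So UlmQ is not produced.
With repressor BexM bound, *gorG* is not transcribed.
→ *gorG* is OFF in A.
Condition B:
ppGpp is present, so BexM is inactive.
Diaminopimelate is absent, so KosU is active.
Cellobiose is present, so LutA is active.
With repressor KosU bound, *jalR* is not transcribed.
So JalR is not produced.
Required activator JalR is absent, so *ulmQ* is not transcribed.
So UlmQ is not produced.
With no repressor bound, *gorG* is transcribed.
→ *gorG* is ON in B.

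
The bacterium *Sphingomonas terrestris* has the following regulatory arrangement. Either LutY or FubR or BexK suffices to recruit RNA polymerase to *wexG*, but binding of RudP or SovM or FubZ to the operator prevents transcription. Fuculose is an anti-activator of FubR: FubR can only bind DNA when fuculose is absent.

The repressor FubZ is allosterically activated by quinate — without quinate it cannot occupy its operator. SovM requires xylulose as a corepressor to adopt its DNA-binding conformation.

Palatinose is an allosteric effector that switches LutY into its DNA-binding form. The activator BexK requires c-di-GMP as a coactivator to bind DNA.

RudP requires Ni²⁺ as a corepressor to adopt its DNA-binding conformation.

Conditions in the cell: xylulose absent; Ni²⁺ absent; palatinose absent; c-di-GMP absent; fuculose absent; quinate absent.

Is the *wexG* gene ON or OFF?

Ni²⁺ is absent, so RudP is inactive.
Xylulose is absent, so SovM is inactive.
Palatinose is absent, so LutY is inactive.
Quinate is absent, so FubZ is inactive.
Fuculose is absent, so FubR is active.
c-di-GMP is absent, so BexK is inactive.
Activator FubR is present, so *wexG* is transcribed.

ON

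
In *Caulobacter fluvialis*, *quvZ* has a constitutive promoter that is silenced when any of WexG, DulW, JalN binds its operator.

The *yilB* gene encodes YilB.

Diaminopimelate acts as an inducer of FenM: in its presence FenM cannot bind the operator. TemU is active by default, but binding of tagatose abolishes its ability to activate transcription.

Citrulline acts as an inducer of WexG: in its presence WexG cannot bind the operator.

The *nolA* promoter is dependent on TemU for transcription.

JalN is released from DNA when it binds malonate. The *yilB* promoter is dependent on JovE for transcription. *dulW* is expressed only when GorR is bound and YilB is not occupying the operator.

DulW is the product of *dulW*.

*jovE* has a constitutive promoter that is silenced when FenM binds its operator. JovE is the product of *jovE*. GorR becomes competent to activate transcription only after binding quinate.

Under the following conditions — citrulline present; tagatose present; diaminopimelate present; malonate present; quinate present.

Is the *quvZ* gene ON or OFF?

ON

Citrulline is present, so WexG is inactive.
Quinate is present, so GorR is active.
Diaminopimelate is present, so FenM is inactive.
With no repressor bound, *jovE* is transcribed.
So JovE is produced and active.
No repressor is bound and JovE is active, so *yilB* is transcribed.
So YilB is produced and active.
With repressor YilB bound, *dulW* is not transcribed.
So DulW is not produced.
Malonate is present, so JalN is inactive.
With no repressor bound, *quvZ* is transcribed.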